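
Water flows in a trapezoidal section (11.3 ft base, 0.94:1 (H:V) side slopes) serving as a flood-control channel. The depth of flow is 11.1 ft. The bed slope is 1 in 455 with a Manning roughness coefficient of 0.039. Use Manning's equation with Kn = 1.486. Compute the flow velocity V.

With bottom width b = 11.3 ft and side slope z = 0.94: A = (b + zy)y = (11.3 + 0.94×11.1)×11.1 = 241.2 ft²; P = b + 2y√(1+z²) = 11.3 + 2×11.1×1.372 = 41.77 ft.
Hydraulic radius R = A/P = 241.2/41.77 = 5.776 ft.
From Manning's equation, V = (1.486/n) R^(2/3) S^(1/2) = (1.486/0.039) × 5.776^(2/3) × 0.002198^(1/2) = 5.75 ft/s.

V = 5.75 ft/s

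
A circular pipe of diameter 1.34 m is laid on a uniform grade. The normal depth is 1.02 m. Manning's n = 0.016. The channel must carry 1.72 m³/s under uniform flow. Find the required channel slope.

For a circular section of diameter D = 1.34 m at depth y = 1.02 m, the central angle is θ = 2 arccos(1 − 2y/D) = 4.241 rad. Then A = (D²/8)(θ − sin θ) = 1.152 m² and P = Dθ/2 = 2.841 m.
Hydraulic radius R = A/P = 1.152/2.841 = 0.4054 m.
From Manning's equation, S = [nQ / (1 A R^(2/3))]² = [0.016 × 1.72 / (1 × 1.152 × 0.4054^(2/3))]² = 0.0019.

S = 0.0019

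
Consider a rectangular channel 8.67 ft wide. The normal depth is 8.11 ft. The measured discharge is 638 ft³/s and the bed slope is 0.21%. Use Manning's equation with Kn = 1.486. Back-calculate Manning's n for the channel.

Flow area A = b·y = 8.67 × 8.11 = 70.31 ft². Wetted perimeter P = b + 2y = 8.67 + 2×8.11 = 24.89 ft.
Hydraulic radius R = A/P = 70.31/24.89 = 2.825 ft.
Rearranging Manning's equation: n = (1.486/Q) A R^(2/3) S^(1/2) = (1.486/638) × 70.31 × 2.825^(2/3) × √0.0021 = 0.015.

n = 0.015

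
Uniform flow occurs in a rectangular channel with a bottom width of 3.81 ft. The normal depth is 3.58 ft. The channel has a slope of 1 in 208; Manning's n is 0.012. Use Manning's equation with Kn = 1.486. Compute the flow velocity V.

V = 9.93 ft/s

Flow area A = b·y = 3.81 × 3.58 = 13.64 ft². Wetted perimeter P = b + 2y = 3.81 + 2×3.58 = 10.97 ft.
Hydraulic radius R = A/P = 13.64/10.97 = 1.243 ft.
From Manning's equation, V = (1.486/n) R^(2/3) S^(1/2) = (1.486/0.012) × 1.243^(2/3) × 0.004808^(1/2) = 9.93 ft/s.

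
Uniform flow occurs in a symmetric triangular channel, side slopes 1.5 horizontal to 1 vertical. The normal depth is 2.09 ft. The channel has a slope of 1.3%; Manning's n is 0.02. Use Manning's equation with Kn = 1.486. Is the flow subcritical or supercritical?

supercritical

For a triangular section with side slope z = 1.5: A = zy² = 1.5×2.09² = 6.552 ft²; P = 2y√(1+z²) = 2×2.09×1.803 = 7.536 ft.
Hydraulic radius R = A/P = 6.552/7.536 = 0.8695 ft.
V = (1.486/n) R^(2/3) √S = (1.486/0.02) × 0.8695^(2/3) × √0.013 = 7.717 ft/s. Hydraulic depth D_h = A/T = 6.552/6.27 = 1.045 ft.
Froude number Fr = V/√(g·D_h) = 7.717/√(32.2×1.045) = 1.33, which is greater than 1, so the flow is supercritical.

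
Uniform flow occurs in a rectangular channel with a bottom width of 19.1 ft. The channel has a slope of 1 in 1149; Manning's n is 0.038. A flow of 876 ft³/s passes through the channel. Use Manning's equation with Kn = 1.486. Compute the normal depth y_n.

Manning's equation rearranged: A R^(2/3) = nQ / (1.486·√S) = 0.038 × 876 / (1.486 × √0.0008703) = 759.3.
Try y = 14.5 ft: A R^(2/3) = 889.7 — too large.
Try y = 10.7 ft: A R^(2/3) = 601.3 — too small.
Try y = 12.8 ft: A R^(2/3) = 758.9 — ≈ 759.3.

y_n = 12.8 ft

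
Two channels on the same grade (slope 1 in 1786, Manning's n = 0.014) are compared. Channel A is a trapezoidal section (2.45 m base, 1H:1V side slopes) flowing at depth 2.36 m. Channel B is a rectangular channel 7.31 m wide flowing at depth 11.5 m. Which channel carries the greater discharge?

channel B

Channel A: With bottom width b = 2.45 m and side slope z = 1: A = (b + zy)y = (2.45 + 1×2.36)×2.36 = 11.35 m²; P = b + 2y√(1+z²) = 2.45 + 2×2.36×1.414 = 9.125 m. Hydraulic radius R = A/P = 11.35/9.125 = 1.244 m. Q_A = (1/0.014)·11.35·1.244^(2/3)·√0.0005599 = 22.19 m³/s.
Channel B: Flow area A = b·y = 7.31 × 11.5 = 84.06 m². Wetted perimeter P = b + 2y = 7.31 + 2×11.5 = 30.31 m. Hydraulic radius R = A/P = 84.06/30.31 = 2.774 m. Q_B = (1/0.014)·84.06·2.774^(2/3)·√0.0005599 = 280.5 m³/s.
Q_A = 22.19 m³/s vs Q_B = 280.5 m³/s, so channel B carries more.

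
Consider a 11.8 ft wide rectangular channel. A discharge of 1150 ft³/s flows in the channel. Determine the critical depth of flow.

For a rectangular channel, critical depth y_c = (q²/g)^(1/3) where q = Q/b = 1150/11.8 = 97.46 ft²/s.
So y_c = (97.46²/32.2)^(1/3) = 6.66 ft.

y_c = 6.66 ft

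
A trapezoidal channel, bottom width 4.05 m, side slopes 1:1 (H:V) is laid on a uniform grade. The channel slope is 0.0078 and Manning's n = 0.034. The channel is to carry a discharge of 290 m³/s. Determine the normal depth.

Manning's equation rearranged: A R^(2/3) = nQ / (1·√S) = 0.034 × 290 / (√0.0078) = 111.6.
At y = 6.61 m: A R^(2/3) = 149.7 — over.
At y = 4.05 m: A R^(2/3) = 54.07 — short.
At y = 5.76 m: A R^(2/3) = 111.7 — ≈ 111.6.

y_n = 5.76 m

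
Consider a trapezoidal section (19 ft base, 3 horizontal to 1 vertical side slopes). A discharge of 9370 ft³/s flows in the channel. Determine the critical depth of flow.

At critical depth, Q² T / (g A³) = 1, i.e. A³/T = Q²/g = 9370²/32.2 = 2727000.
Try y = 14 ft: A³/T = 6047000 — high.
Try y = 8.84 ft: A³/T = 904500 — low.
Try y = 11.6 ft: A³/T = 2743000 — ≈ 2727000.

y_c = 11.6 ft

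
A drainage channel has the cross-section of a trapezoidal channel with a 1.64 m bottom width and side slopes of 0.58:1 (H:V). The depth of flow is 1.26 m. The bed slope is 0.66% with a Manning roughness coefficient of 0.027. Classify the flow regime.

With bottom width b = 1.64 m and side slope z = 0.58: A = (b + zy)y = (1.64 + 0.58×1.26)×1.26 = 2.987 m²; P = b + 2y√(1+z²) = 1.64 + 2×1.26×1.156 = 4.553 m.
Hydraulic radius R = A/P = 2.987/4.553 = 0.6561 m.
V = (1/n) R^(2/3) √S = (1/0.027) × 0.6561^(2/3) × √0.0066 = 2.272 m/s. Hydraulic depth D_h = A/T = 2.987/3.102 = 0.9631 m.
Froude number Fr = V/√(g·D_h) = 2.272/√(9.81×0.9631) = 0.739, which is less than 1, so the flow is subcritical.

subcritical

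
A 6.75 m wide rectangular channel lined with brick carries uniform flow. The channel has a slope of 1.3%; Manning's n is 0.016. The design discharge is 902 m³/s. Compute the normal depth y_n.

y_n = 10.1 m

Manning's equation rearranged: A R^(2/3) = nQ / (1·√S) = 0.016 × 902 / (√0.013) = 126.6.
At y = 8.07 m: A R^(2/3) = 97.1 — low.
At y = 11.1 m: A R^(2/3) = 141.2 — high.
At y = 10.1 m: A R^(2/3) = 126.6 — ≈ 126.6.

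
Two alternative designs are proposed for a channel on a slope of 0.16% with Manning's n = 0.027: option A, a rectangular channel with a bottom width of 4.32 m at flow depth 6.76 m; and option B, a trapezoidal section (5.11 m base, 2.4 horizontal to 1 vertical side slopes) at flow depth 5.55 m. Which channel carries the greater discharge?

channel B

Channel A: Flow area A = b·y = 4.32 × 6.76 = 29.2 m². Wetted perimeter P = b + 2y = 4.32 + 2×6.76 = 17.84 m. Hydraulic radius R = A/P = 29.2/17.84 = 1.637 m. Q_A = (1/0.027)·29.2·1.637^(2/3)·√0.0016 = 60.09 m³/s.
Channel B: With bottom width b = 5.11 m and side slope z = 2.4: A = (b + zy)y = (5.11 + 2.4×5.55)×5.55 = 102.3 m²; P = b + 2y√(1+z²) = 5.11 + 2×5.55×2.6 = 33.97 m. Hydraulic radius R = A/P = 102.3/33.97 = 3.011 m. Q_B = (1/0.027)·102.3·3.011^(2/3)·√0.0016 = 316 m³/s.
Q_A = 60.09 m³/s vs Q_B = 316 m³/s, so channel B carries more.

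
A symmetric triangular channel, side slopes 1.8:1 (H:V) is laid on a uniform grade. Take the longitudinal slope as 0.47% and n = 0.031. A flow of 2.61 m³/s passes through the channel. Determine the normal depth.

y_n = 1.05 m

Manning's equation rearranged: A R^(2/3) = nQ / (1·√S) = 0.031 × 2.61 / (√0.0047) = 1.18.
Trying y = 1.16 m: A R^(2/3) = 1.54 — over.
Trying y = 0.827 m: A R^(2/3) = 0.6247 — short.
Trying y = 1.05 m: A R^(2/3) = 1.181 — ≈ 1.18.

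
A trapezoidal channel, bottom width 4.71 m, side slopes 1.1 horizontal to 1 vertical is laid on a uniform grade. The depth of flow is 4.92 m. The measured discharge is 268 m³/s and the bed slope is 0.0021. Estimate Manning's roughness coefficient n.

n = 0.016

With bottom width b = 4.71 m and side slope z = 1.1: A = (b + zy)y = (4.71 + 1.1×4.92)×4.92 = 49.8 m²; P = b + 2y√(1+z²) = 4.71 + 2×4.92×1.487 = 19.34 m.
Hydraulic radius R = A/P = 49.8/19.34 = 2.575 m.
Rearranging Manning's equation: n = (1/Q) A R^(2/3) S^(1/2) = (1/268) × 49.8 × 2.575^(2/3) × √0.0021 = 0.016.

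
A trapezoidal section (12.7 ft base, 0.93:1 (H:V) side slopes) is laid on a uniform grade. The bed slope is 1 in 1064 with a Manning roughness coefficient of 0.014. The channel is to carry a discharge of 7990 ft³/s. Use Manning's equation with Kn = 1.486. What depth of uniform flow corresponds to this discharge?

y_n = 18.9 ft

Manning's equation rearranged: A R^(2/3) = nQ / (1.486·√S) = 0.014 × 7990 / (1.486 × √0.0009398) = 2455.
Try y = 21.1 ft: A R^(2/3) = 3101 — over.
Try y = 15.2 ft: A R^(2/3) = 1566 — short.
Try y = 18.9 ft: A R^(2/3) = 2457 — matches.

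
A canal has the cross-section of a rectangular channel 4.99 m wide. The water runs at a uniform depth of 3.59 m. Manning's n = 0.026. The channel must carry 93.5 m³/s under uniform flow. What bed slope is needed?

Flow area A = b·y = 4.99 × 3.59 = 17.91 m². Wetted perimeter P = b + 2y = 4.99 + 2×3.59 = 12.17 m.
Hydraulic radius R = A/P = 17.91/12.17 = 1.472 m.
From Manning's equation, S = [nQ / (1 A R^(2/3))]² = [0.026 × 93.5 / (1 × 17.91 × 1.472^(2/3))]² = 0.011.

S = 0.011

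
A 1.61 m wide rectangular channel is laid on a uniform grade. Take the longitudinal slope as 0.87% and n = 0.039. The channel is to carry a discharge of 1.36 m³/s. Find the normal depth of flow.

y_n = 0.685 m

Manning's equation rearranged: A R^(2/3) = nQ / (1·√S) = 0.039 × 1.36 / (√0.0087) = 0.5686.
At y = 0.863 m: A R^(2/3) = 0.7749 — high.
At y = 0.685 m: A R^(2/3) = 0.5685 — matches.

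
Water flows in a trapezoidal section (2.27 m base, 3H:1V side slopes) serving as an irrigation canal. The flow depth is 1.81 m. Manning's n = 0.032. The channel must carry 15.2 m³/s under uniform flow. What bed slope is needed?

With bottom width b = 2.27 m and side slope z = 3: A = (b + zy)y = (2.27 + 3×1.81)×1.81 = 13.94 m²; P = b + 2y√(1+z²) = 2.27 + 2×1.81×3.162 = 13.72 m.
Hydraulic radius R = A/P = 13.94/13.72 = 1.016 m.
From Manning's equation, S = [nQ / (1 A R^(2/3))]² = [0.032 × 15.2 / (1 × 13.94 × 1.016^(2/3))]² = 0.00119.

S = 0.00119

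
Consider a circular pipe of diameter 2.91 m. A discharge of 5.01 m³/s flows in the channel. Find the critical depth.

At critical depth, Q² T / (g A³) = 1, i.e. A³/T = Q²/g = 5.01²/9.81 = 2.559.
At y = 0.8 m: A³/T = 1.262 — short.
At y = 1.15 m: A³/T = 5.133 — over.
At y = 0.96 m: A³/T = 2.559 — matches.

y_c = 0.96 m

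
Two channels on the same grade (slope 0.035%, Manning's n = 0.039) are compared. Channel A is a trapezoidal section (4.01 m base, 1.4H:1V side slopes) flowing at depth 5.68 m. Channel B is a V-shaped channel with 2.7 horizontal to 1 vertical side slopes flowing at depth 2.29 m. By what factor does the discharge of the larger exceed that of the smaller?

Channel A: With bottom width b = 4.01 m and side slope z = 1.4: A = (b + zy)y = (4.01 + 1.4×5.68)×5.68 = 67.94 m²; P = b + 2y√(1+z²) = 4.01 + 2×5.68×1.72 = 23.55 m. Hydraulic radius R = A/P = 67.94/23.55 = 2.885 m. Q_A = (1/0.039)·67.94·2.885^(2/3)·√0.00035 = 66.05 m³/s.
Channel B: For a triangular section with side slope z = 2.7: A = zy² = 2.7×2.29² = 14.16 m²; P = 2y√(1+z²) = 2×2.29×2.879 = 13.19 m. Hydraulic radius R = A/P = 14.16/13.19 = 1.074 m. Q_B = (1/0.039)·14.16·1.074^(2/3)·√0.00035 = 7.122 m³/s.
The larger discharge is 66.05 m³/s and the smaller is 7.122 m³/s; the ratio is 9.27.

9.27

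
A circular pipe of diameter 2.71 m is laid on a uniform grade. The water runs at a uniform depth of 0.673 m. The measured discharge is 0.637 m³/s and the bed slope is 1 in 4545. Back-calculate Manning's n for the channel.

n = 0.014

For a circular section of diameter D = 2.71 m at depth y = 0.673 m, the central angle is θ = 2 arccos(1 − 2y/D) = 2.087 rad. Then A = (D²/8)(θ − sin θ) = 1.117 m² and P = Dθ/2 = 2.828 m.
Hydraulic radius R = A/P = 1.117/2.828 = 0.3951 m.
Rearranging Manning's equation: n = (1/Q) A R^(2/3) S^(1/2) = (1/0.637) × 1.117 × 0.3951^(2/3) × √0.00022 = 0.014.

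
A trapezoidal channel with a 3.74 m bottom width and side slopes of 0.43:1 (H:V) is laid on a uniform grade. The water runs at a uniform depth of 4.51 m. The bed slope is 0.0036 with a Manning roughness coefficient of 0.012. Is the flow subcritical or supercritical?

With bottom width b = 3.74 m and side slope z = 0.43: A = (b + zy)y = (3.74 + 0.43×4.51)×4.51 = 25.61 m²; P = b + 2y√(1+z²) = 3.74 + 2×4.51×1.089 = 13.56 m.
Hydraulic radius R = A/P = 25.61/13.56 = 1.889 m.
V = (1/n) R^(2/3) √S = (1/0.012) × 1.889^(2/3) × √0.0036 = 7.641 m/s. Hydraulic depth D_h = A/T = 25.61/7.619 = 3.362 m.
Froude number Fr = V/√(g·D_h) = 7.641/√(9.81×3.362) = 1.33, which is greater than 1, so the flow is supercritical.

supercritical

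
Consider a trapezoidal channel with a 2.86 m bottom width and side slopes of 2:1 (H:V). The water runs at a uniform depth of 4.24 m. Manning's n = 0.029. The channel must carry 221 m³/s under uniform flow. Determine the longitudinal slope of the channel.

With bottom width b = 2.86 m and side slope z = 2: A = (b + zy)y = (2.86 + 2×4.24)×4.24 = 48.08 m²; P = b + 2y√(1+z²) = 2.86 + 2×4.24×2.236 = 21.82 m.
Hydraulic radius R = A/P = 48.08/21.82 = 2.203 m.
From Manning's equation, S = [nQ / (1 A R^(2/3))]² = [0.029 × 221 / (1 × 48.08 × 2.203^(2/3))]² = 0.0062.

S = 0.0062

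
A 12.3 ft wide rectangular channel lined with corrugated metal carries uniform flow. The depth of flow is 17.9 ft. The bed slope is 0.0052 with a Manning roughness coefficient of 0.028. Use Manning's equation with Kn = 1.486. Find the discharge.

Q = 2320 ft³/s

Flow area A = b·y = 12.3 × 17.9 = 220.2 ft². Wetted perimeter P = b + 2y = 12.3 + 2×17.9 = 48.1 ft.
Hydraulic radius R = A/P = 220.2/48.1 = 4.577 ft.
Manning's equation: Q = (1.486/n) A R^(2/3) S^(1/2) = (1.486/0.028) × 220.2 × 4.577^(2/3) × 0.0052^(1/2) = 2320 ft³/s.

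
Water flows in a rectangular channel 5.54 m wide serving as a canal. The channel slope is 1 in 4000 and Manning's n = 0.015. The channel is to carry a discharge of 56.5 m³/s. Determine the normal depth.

y_n = 6.26 m

Manning's equation rearranged: A R^(2/3) = nQ / (1·√S) = 0.015 × 56.5 / (√0.00025) = 53.6.
At y = 5.49 m: A R^(2/3) = 45.69 — too small.
At y = 7.23 m: A R^(2/3) = 63.64 — too large.
At y = 6.26 m: A R^(2/3) = 53.58 — close enough.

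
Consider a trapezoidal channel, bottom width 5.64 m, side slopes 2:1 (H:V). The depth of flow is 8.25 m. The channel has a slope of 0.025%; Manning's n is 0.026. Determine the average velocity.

With bottom width b = 5.64 m and side slope z = 2: A = (b + zy)y = (5.64 + 2×8.25)×8.25 = 182.7 m²; P = b + 2y√(1+z²) = 5.64 + 2×8.25×2.236 = 42.54 m.
Hydraulic radius R = A/P = 182.7/42.54 = 4.294 m.
From Manning's equation, V = (1/n) R^(2/3) S^(1/2) = (1/0.026) × 4.294^(2/3) × 0.00025^(1/2) = 1.61 m/s.

V = 1.61 m/s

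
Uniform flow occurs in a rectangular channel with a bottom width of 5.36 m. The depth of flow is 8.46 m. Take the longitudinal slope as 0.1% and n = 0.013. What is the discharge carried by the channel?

Q = 177 m³/s

Flow area A = b·y = 5.36 × 8.46 = 45.35 m². Wetted perimeter P = b + 2y = 5.36 + 2×8.46 = 22.28 m.
Hydraulic radius R = A/P = 45.35/22.28 = 2.035 m.
Manning's equation: Q = (1/n) A R^(2/3) S^(1/2) = (1/0.013) × 45.35 × 2.035^(2/3) × 0.001^(1/2) = 177 m³/s.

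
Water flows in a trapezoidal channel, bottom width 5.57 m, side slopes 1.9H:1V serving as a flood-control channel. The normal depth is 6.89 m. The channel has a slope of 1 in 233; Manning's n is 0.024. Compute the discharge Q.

With bottom width b = 5.57 m and side slope z = 1.9: A = (b + zy)y = (5.57 + 1.9×6.89)×6.89 = 128.6 m²; P = b + 2y√(1+z²) = 5.57 + 2×6.89×2.147 = 35.16 m.
Hydraulic radius R = A/P = 128.6/35.16 = 3.657 m.
Manning's equation: Q = (1/n) A R^(2/3) S^(1/2) = (1/0.024) × 128.6 × 3.657^(2/3) × 0.004292^(1/2) = 833 m³/s.

Q = 833 m³/s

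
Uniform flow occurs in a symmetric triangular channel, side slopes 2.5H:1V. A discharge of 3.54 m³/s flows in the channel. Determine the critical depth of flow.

y_c = 0.836 m

At critical depth, Q² T / (g A³) = 1, i.e. A³/T = Q²/g = 3.54²/9.81 = 1.277.
At y = 0.962 m: A³/T = 2.575 — over.
At y = 0.726 m: A³/T = 0.6303 — short.
At y = 0.836 m: A³/T = 1.276 — ≈ 1.277.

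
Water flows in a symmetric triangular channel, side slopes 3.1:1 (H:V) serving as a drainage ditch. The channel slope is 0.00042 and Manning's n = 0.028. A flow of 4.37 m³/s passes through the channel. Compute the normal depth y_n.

y_n = 1.54 m

Manning's equation rearranged: A R^(2/3) = nQ / (1·√S) = 0.028 × 4.37 / (√0.00042) = 5.971.
At y = 1.9 m: A R^(2/3) = 10.46 — too large.
At y = 1.1 m: A R^(2/3) = 2.436 — too small.
At y = 1.54 m: A R^(2/3) = 5.976 — close enough.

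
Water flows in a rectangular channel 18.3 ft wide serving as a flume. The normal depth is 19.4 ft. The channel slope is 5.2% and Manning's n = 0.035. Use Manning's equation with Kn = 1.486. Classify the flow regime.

supercritical

Flow area A = b·y = 18.3 × 19.4 = 355 ft². Wetted perimeter P = b + 2y = 18.3 + 2×19.4 = 57.1 ft.
Hydraulic radius R = A/P = 355/57.1 = 6.218 ft.
V = (1.486/n) R^(2/3) √S = (1.486/0.035) × 6.218^(2/3) × √0.052 = 32.74 ft/s. Hydraulic depth D_h = A/T = 355/18.3 = 19.4 ft.
Froude number Fr = V/√(g·D_h) = 32.74/√(32.2×19.4) = 1.31, which is greater than 1, so the flow is supercritical.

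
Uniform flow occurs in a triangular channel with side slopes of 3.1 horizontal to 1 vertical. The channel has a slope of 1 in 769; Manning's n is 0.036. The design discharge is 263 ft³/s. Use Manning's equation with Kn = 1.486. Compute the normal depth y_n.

Manning's equation rearranged: A R^(2/3) = nQ / (1.486·√S) = 0.036 × 263 / (1.486 × √0.0013) = 176.7.
Try y = 3.96 ft: A R^(2/3) = 74.16 — low.
Try y = 6.9 ft: A R^(2/3) = 326 — high.
Try y = 5.48 ft: A R^(2/3) = 176.4 — close enough.

y_n = 5.48 ft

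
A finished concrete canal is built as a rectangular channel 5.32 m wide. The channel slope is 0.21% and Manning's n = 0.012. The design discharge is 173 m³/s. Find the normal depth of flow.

y_n = 5.72 m

Manning's equation rearranged: A R^(2/3) = nQ / (1·√S) = 0.012 × 173 / (√0.0021) = 45.3.
At y = 6.92 m: A R^(2/3) = 56.9 — too large.
At y = 4.47 m: A R^(2/3) = 33.44 — too small.
At y = 5.72 m: A R^(2/3) = 45.29 — matches.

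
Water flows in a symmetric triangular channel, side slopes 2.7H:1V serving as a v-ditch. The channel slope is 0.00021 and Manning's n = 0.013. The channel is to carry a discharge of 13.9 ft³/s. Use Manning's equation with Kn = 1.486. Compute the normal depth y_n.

y_n = 1.85 ft

Manning's equation rearranged: A R^(2/3) = nQ / (1.486·√S) = 0.013 × 13.9 / (1.486 × √0.00021) = 8.391.
Trying y = 2.14 ft: A R^(2/3) = 12.39 — high.
Trying y = 1.41 ft: A R^(2/3) = 4.074 — low.
Trying y = 1.85 ft: A R^(2/3) = 8.405 — close enough.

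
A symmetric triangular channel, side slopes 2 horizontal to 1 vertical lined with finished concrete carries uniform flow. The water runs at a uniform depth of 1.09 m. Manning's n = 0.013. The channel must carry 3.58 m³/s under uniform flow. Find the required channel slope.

S = 0.001

For a triangular section with side slope z = 2: A = zy² = 2×1.09² = 2.376 m²; P = 2y√(1+z²) = 2×1.09×2.236 = 4.875 m.
Hydraulic radius R = A/P = 2.376/4.875 = 0.4875 m.
From Manning's equation, S = [nQ / (1 A R^(2/3))]² = [0.013 × 3.58 / (1 × 2.376 × 0.4875^(2/3))]² = 0.001.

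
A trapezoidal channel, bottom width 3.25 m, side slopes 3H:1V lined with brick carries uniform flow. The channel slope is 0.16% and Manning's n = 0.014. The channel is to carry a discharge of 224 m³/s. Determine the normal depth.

y_n = 3.59 m

Manning's equation rearranged: A R^(2/3) = nQ / (1·√S) = 0.014 × 224 / (√0.0016) = 78.4.
Try y = 2.57 m: A R^(2/3) = 35.99 — short.
Try y = 4.36 m: A R^(2/3) = 124.4 — over.
Try y = 3.59 m: A R^(2/3) = 78.27 — matches.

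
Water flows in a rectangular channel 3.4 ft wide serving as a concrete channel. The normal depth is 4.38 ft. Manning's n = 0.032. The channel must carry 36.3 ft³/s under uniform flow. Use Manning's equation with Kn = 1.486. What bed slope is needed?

S = 0.0021

Flow area A = b·y = 3.4 × 4.38 = 14.89 ft². Wetted perimeter P = b + 2y = 3.4 + 2×4.38 = 12.16 ft.
Hydraulic radius R = A/P = 14.89/12.16 = 1.225 ft.
From Manning's equation, S = [nQ / (1.486 A R^(2/3))]² = [0.032 × 36.3 / (1.486 × 14.89 × 1.225^(2/3))]² = 0.0021.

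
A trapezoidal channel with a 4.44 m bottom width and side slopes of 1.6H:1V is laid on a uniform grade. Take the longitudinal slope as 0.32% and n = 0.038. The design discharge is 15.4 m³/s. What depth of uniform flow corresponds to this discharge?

y_n = 1.5 m

Manning's equation rearranged: A R^(2/3) = nQ / (1·√S) = 0.038 × 15.4 / (√0.0032) = 10.34.
Trying y = 1.09 m: A R^(2/3) = 5.751 — too small.
Trying y = 1.8 m: A R^(2/3) = 14.66 — too large.
Trying y = 1.5 m: A R^(2/3) = 10.37 — matches.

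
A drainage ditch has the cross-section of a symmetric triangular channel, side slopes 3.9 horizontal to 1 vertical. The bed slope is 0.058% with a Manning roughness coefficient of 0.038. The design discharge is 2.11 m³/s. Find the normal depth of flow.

y_n = 1.13 m

Manning's equation rearranged: A R^(2/3) = nQ / (1·√S) = 0.038 × 2.11 / (√0.00058) = 3.329.
At y = 1.31 m: A R^(2/3) = 4.942 — high.
At y = 0.869 m: A R^(2/3) = 1.654 — low.
At y = 1.13 m: A R^(2/3) = 3.332 — close enough.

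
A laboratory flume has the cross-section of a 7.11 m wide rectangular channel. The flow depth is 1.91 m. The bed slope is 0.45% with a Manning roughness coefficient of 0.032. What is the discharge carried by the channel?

Flow area A = b·y = 7.11 × 1.91 = 13.58 m². Wetted perimeter P = b + 2y = 7.11 + 2×1.91 = 10.93 m.
Hydraulic radius R = A/P = 13.58/10.93 = 1.242 m.
Manning's equation: Q = (1/n) A R^(2/3) S^(1/2) = (1/0.032) × 13.58 × 1.242^(2/3) × 0.0045^(1/2) = 32.9 m³/s.

Q = 32.9 m³/s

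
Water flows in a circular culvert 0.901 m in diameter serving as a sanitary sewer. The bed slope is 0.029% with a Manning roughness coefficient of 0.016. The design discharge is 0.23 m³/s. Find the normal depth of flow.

y_n = 0.678 m

Manning's equation rearranged: A R^(2/3) = nQ / (1·√S) = 0.016 × 0.23 / (√0.00029) = 0.2161.
Try y = 0.596 m: A R^(2/3) = 0.183 — too small.
Try y = 0.786 m: A R^(2/3) = 0.2476 — too large.
Try y = 0.678 m: A R^(2/3) = 0.2161 — close enough.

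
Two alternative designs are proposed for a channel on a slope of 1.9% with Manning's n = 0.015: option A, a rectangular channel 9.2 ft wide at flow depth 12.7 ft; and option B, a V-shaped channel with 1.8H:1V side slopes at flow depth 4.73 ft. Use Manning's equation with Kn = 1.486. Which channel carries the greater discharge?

Channel A: Flow area A = b·y = 9.2 × 12.7 = 116.8 ft². Wetted perimeter P = b + 2y = 9.2 + 2×12.7 = 34.6 ft. Hydraulic radius R = A/P = 116.8/34.6 = 3.377 ft. Q_A = (1.486/0.015)·116.8·3.377^(2/3)·√0.019 = 3591 ft³/s.
Channel B: For a triangular section with side slope z = 1.8: A = zy² = 1.8×4.73² = 40.27 ft²; P = 2y√(1+z²) = 2×4.73×2.059 = 19.48 ft. Hydraulic radius R = A/P = 40.27/19.48 = 2.067 ft. Q_B = (1.486/0.015)·40.27·2.067^(2/3)·√0.019 = 892.4 ft³/s.
Q_A = 3591 ft³/s vs Q_B = 892.4 ft³/s, so channel A carries more.

channel A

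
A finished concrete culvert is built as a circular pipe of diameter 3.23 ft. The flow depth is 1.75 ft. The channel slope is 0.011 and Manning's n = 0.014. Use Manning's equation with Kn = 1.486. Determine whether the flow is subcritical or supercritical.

For a circular section of diameter D = 3.23 ft at depth y = 1.75 ft, the central angle is θ = 2 arccos(1 − 2y/D) = 3.309 rad. Then A = (D²/8)(θ − sin θ) = 4.533 ft² and P = Dθ/2 = 5.344 ft.
Hydraulic radius R = A/P = 4.533/5.344 = 0.8482 ft.
V = (1.486/n) R^(2/3) √S = (1.486/0.014) × 0.8482^(2/3) × √0.011 = 9.975 ft/s. Hydraulic depth D_h = A/T = 4.533/3.219 = 1.408 ft.
Froude number Fr = V/√(g·D_h) = 9.975/√(32.2×1.408) = 1.48, which is greater than 1, so the flow is supercritical.

supercritical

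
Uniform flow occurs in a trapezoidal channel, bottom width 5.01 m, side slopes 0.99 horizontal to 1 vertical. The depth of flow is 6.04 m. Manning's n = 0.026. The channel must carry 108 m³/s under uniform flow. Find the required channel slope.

S = 0.000411

With bottom width b = 5.01 m and side slope z = 0.99: A = (b + zy)y = (5.01 + 0.99×6.04)×6.04 = 66.38 m²; P = b + 2y√(1+z²) = 5.01 + 2×6.04×1.407 = 22.01 m.
Hydraulic radius R = A/P = 66.38/22.01 = 3.016 m.
From Manning's equation, S = [nQ / (1 A R^(2/3))]² = [0.026 × 108 / (1 × 66.38 × 3.016^(2/3))]² = 0.000411.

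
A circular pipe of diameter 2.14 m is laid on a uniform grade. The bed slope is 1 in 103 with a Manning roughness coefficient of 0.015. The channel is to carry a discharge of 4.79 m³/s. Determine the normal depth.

y_n = 0.815 m

Manning's equation rearranged: A R^(2/3) = nQ / (1·√S) = 0.015 × 4.79 / (√0.009709) = 0.7292.
At y = 0.96 m: A R^(2/3) = 0.9819 — too large.
At y = 0.815 m: A R^(2/3) = 0.7298 — close enough.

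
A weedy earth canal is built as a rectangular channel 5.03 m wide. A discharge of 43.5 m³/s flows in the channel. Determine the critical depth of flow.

For a rectangular channel, critical depth y_c = (q²/g)^(1/3) where q = Q/b = 43.5/5.03 = 8.648 m²/s.
So y_c = (8.648²/9.81)^(1/3) = 1.97 m.

y_c = 1.97 m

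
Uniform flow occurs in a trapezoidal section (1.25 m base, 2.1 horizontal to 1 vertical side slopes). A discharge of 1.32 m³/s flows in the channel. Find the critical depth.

At critical depth, Q² T / (g A³) = 1, i.e. A³/T = Q²/g = 1.32²/9.81 = 0.1776.
Trying y = 0.335 m: A³/T = 0.1055 — low.
Trying y = 0.444 m: A³/T = 0.2921 — high.
Trying y = 0.387 m: A³/T = 0.1769 — matches.

y_c = 0.387 m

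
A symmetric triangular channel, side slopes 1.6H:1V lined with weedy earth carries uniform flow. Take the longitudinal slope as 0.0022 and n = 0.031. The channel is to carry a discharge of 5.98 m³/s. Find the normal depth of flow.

y_n = 1.74 m

Manning's equation rearranged: A R^(2/3) = nQ / (1·√S) = 0.031 × 5.98 / (√0.0022) = 3.952.
Try y = 2.2 m: A R^(2/3) = 7.393 — high.
Try y = 1.26 m: A R^(2/3) = 1.672 — low.
Try y = 1.74 m: A R^(2/3) = 3.955 — close enough.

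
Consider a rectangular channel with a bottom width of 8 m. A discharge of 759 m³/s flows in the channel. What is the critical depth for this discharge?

y_c = 9.72 m

For a rectangular channel, critical depth y_c = (q²/g)^(1/3) where q = Q/b = 759/8 = 94.88 m²/s.
So y_c = (94.88²/9.81)^(1/3) = 9.72 m.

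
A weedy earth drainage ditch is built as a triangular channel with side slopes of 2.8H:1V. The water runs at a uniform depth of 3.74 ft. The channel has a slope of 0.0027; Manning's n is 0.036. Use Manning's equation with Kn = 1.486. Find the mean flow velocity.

For a triangular section with side slope z = 2.8: A = zy² = 2.8×3.74² = 39.17 ft²; P = 2y√(1+z²) = 2×3.74×2.973 = 22.24 ft.
Hydraulic radius R = A/P = 39.17/22.24 = 1.761 ft.
From Manning's equation, V = (1.486/n) R^(2/3) S^(1/2) = (1.486/0.036) × 1.761^(2/3) × 0.0027^(1/2) = 3.13 ft/s.

V = 3.13 ft/s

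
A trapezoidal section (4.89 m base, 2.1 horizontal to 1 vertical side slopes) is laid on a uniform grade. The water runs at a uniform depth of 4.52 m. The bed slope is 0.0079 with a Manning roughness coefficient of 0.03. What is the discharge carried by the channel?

With bottom width b = 4.89 m and side slope z = 2.1: A = (b + zy)y = (4.89 + 2.1×4.52)×4.52 = 65.01 m²; P = b + 2y√(1+z²) = 4.89 + 2×4.52×2.326 = 25.92 m.
Hydraulic radius R = A/P = 65.01/25.92 = 2.508 m.
Manning's equation: Q = (1/n) A R^(2/3) S^(1/2) = (1/0.03) × 65.01 × 2.508^(2/3) × 0.0079^(1/2) = 356 m³/s.

Q = 356 m³/s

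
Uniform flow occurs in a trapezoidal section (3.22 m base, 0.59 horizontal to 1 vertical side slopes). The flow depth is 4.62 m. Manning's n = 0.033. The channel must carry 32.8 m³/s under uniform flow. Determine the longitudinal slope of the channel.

S = 0.000629

With bottom width b = 3.22 m and side slope z = 0.59: A = (b + zy)y = (3.22 + 0.59×4.62)×4.62 = 27.47 m²; P = b + 2y√(1+z²) = 3.22 + 2×4.62×1.161 = 13.95 m.
Hydraulic radius R = A/P = 27.47/13.95 = 1.969 m.
From Manning's equation, S = [nQ / (1 A R^(2/3))]² = [0.033 × 32.8 / (1 × 27.47 × 1.969^(2/3))]² = 0.000629.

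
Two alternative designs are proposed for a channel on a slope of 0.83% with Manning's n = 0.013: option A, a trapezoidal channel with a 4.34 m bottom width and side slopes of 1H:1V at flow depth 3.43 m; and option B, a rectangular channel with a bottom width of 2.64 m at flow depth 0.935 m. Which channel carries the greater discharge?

Channel A: With bottom width b = 4.34 m and side slope z = 1: A = (b + zy)y = (4.34 + 1×3.43)×3.43 = 26.65 m²; P = b + 2y√(1+z²) = 4.34 + 2×3.43×1.414 = 14.04 m. Hydraulic radius R = A/P = 26.65/14.04 = 1.898 m. Q_A = (1/0.013)·26.65·1.898^(2/3)·√0.0083 = 286.3 m³/s.
Channel B: Flow area A = b·y = 2.64 × 0.935 = 2.468 m². Wetted perimeter P = b + 2y = 2.64 + 2×0.935 = 4.51 m. Hydraulic radius R = A/P = 2.468/4.51 = 0.5473 m. Q_B = (1/0.013)·2.468·0.5473^(2/3)·√0.0083 = 11.57 m³/s.
Q_A = 286.3 m³/s vs Q_B = 11.57 m³/s, so channel A carries more.

channel A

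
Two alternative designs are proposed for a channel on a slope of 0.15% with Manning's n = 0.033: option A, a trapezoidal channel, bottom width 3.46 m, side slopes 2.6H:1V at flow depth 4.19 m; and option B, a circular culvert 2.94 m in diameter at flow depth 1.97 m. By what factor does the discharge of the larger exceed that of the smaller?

Channel A: With bottom width b = 3.46 m and side slope z = 2.6: A = (b + zy)y = (3.46 + 2.6×4.19)×4.19 = 60.14 m²; P = b + 2y√(1+z²) = 3.46 + 2×4.19×2.786 = 26.8 m. Hydraulic radius R = A/P = 60.14/26.8 = 2.244 m. Q_A = (1/0.033)·60.14·2.244^(2/3)·√0.0015 = 121 m³/s.
Channel B: For a circular section of diameter D = 2.94 m at depth y = 1.97 m, the central angle is θ = 2 arccos(1 − 2y/D) = 3.836 rad. Then A = (D²/8)(θ − sin θ) = 4.835 m² and P = Dθ/2 = 5.639 m. Hydraulic radius R = A/P = 4.835/5.639 = 0.8576 m. Q_B = (1/0.033)·4.835·0.8576^(2/3)·√0.0015 = 5.123 m³/s.
The larger discharge is 121 m³/s and the smaller is 5.123 m³/s; the ratio is 23.6.

23.6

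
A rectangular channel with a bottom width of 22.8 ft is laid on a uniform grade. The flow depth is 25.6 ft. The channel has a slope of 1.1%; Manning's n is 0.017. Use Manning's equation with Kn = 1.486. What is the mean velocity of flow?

Flow area A = b·y = 22.8 × 25.6 = 583.7 ft². Wetted perimeter P = b + 2y = 22.8 + 2×25.6 = 74 ft.
Hydraulic radius R = A/P = 583.7/74 = 7.888 ft.
From Manning's equation, V = (1.486/n) R^(2/3) S^(1/2) = (1.486/0.017) × 7.888^(2/3) × 0.011^(1/2) = 36.3 ft/s.

V = 36.3 ft/s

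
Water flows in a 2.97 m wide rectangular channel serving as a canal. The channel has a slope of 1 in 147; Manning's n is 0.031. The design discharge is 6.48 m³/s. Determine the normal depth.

y_n = 1.11 m

Manning's equation rearranged: A R^(2/3) = nQ / (1·√S) = 0.031 × 6.48 / (√0.006803) = 2.436.
Try y = 1.39 m: A R^(2/3) = 3.31 — too large.
Try y = 0.799 m: A R^(2/3) = 1.534 — too small.
Try y = 1.11 m: A R^(2/3) = 2.436 — matches.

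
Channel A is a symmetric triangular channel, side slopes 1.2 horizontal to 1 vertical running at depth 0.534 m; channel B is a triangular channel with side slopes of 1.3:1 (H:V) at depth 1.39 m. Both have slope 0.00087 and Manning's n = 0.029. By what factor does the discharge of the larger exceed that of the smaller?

Channel A: For a triangular section with side slope z = 1.2: A = zy² = 1.2×0.534² = 0.3422 m²; P = 2y√(1+z²) = 2×0.534×1.562 = 1.668 m. Hydraulic radius R = A/P = 0.3422/1.668 = 0.2051 m. Q_A = (1/0.029)·0.3422·0.2051^(2/3)·√0.00087 = 0.121 m³/s.
Channel B: For a triangular section with side slope z = 1.3: A = zy² = 1.3×1.39² = 2.512 m²; P = 2y√(1+z²) = 2×1.39×1.64 = 4.56 m. Hydraulic radius R = A/P = 2.512/4.56 = 0.5509 m. Q_B = (1/0.029)·2.512·0.5509^(2/3)·√0.00087 = 1.717 m³/s.
The larger discharge is 1.717 m³/s and the smaller is 0.121 m³/s; the ratio is 14.2.

14.2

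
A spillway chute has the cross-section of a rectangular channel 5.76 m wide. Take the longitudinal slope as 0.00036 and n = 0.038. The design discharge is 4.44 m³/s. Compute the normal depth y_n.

y_n = 1.54 m

Manning's equation rearranged: A R^(2/3) = nQ / (1·√S) = 0.038 × 4.44 / (√0.00036) = 8.892.
At y = 1.8 m: A R^(2/3) = 11.1 — over.
At y = 1.54 m: A R^(2/3) = 8.891 — close enough.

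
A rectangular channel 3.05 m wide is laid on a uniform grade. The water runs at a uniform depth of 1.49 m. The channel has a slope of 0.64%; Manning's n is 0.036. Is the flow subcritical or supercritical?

subcritical

Flow area A = b·y = 3.05 × 1.49 = 4.544 m². Wetted perimeter P = b + 2y = 3.05 + 2×1.49 = 6.03 m.
Hydraulic radius R = A/P = 4.544/6.03 = 0.7536 m.
V = (1/n) R^(2/3) √S = (1/0.036) × 0.7536^(2/3) × √0.0064 = 1.84 m/s. Hydraulic depth D_h = A/T = 4.544/3.05 = 1.49 m.
Froude number Fr = V/√(g·D_h) = 1.84/√(9.81×1.49) = 0.481, which is less than 1, so the flow is subcritical.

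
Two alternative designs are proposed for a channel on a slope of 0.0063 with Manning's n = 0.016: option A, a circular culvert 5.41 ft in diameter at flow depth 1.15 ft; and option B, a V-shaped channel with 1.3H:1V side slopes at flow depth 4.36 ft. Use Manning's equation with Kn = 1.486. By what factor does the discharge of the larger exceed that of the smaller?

Channel A: For a circular section of diameter D = 5.41 ft at depth y = 1.15 ft, the central angle is θ = 2 arccos(1 − 2y/D) = 1.917 rad. Then A = (D²/8)(θ − sin θ) = 3.571 ft² and P = Dθ/2 = 5.185 ft. Hydraulic radius R = A/P = 3.571/5.185 = 0.6887 ft. Q_A = (1.486/0.016)·3.571·0.6887^(2/3)·√0.0063 = 20.53 ft³/s.
Channel B: For a triangular section with side slope z = 1.3: A = zy² = 1.3×4.36² = 24.71 ft²; P = 2y√(1+z²) = 2×4.36×1.64 = 14.3 ft. Hydraulic radius R = A/P = 24.71/14.3 = 1.728 ft. Q_B = (1.486/0.016)·24.71·1.728^(2/3)·√0.0063 = 262.3 ft³/s.
The larger discharge is 262.3 ft³/s and the smaller is 20.53 ft³/s; the ratio is 12.8.

12.8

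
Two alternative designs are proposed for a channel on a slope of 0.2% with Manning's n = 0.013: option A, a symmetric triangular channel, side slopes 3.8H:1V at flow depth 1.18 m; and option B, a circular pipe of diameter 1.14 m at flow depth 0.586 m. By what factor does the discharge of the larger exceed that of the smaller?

Channel A: For a triangular section with side slope z = 3.8: A = zy² = 3.8×1.18² = 5.291 m²; P = 2y√(1+z²) = 2×1.18×3.929 = 9.273 m. Hydraulic radius R = A/P = 5.291/9.273 = 0.5706 m. Q_A = (1/0.013)·5.291·0.5706^(2/3)·√0.002 = 12.52 m³/s.
Channel B: For a circular section of diameter D = 1.14 m at depth y = 0.586 m, the central angle is θ = 2 arccos(1 − 2y/D) = 3.198 rad. Then A = (D²/8)(θ − sin θ) = 0.5286 m² and P = Dθ/2 = 1.823 m. Hydraulic radius R = A/P = 0.5286/1.823 = 0.29 m. Q_B = (1/0.013)·0.5286·0.29^(2/3)·√0.002 = 0.7967 m³/s.
The larger discharge is 12.52 m³/s and the smaller is 0.7967 m³/s; the ratio is 15.7.

15.7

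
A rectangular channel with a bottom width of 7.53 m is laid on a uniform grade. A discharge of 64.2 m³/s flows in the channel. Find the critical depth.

For a rectangular channel, critical depth y_c = (q²/g)^(1/3) where q = Q/b = 64.2/7.53 = 8.526 m²/s.
So y_c = (8.526²/9.81)^(1/3) = 1.95 m.

y_c = 1.95 m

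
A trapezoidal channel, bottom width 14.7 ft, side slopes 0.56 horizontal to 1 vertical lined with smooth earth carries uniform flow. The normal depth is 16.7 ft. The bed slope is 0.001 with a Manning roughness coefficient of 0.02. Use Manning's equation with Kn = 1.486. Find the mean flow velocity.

V = 9.07 ft/s

With bottom width b = 14.7 ft and side slope z = 0.56: A = (b + zy)y = (14.7 + 0.56×16.7)×16.7 = 401.7 ft²; P = b + 2y√(1+z²) = 14.7 + 2×16.7×1.146 = 52.98 ft.
Hydraulic radius R = A/P = 401.7/52.98 = 7.581 ft.
From Manning's equation, V = (1.486/n) R^(2/3) S^(1/2) = (1.486/0.02) × 7.581^(2/3) × 0.001^(1/2) = 9.07 ft/s.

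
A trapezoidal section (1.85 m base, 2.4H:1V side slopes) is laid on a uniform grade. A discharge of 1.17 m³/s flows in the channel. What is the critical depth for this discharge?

At critical depth, Q² T / (g A³) = 1, i.e. A³/T = Q²/g = 1.17²/9.81 = 0.1395.
Try y = 0.38 m: A³/T = 0.3147 — high.
Try y = 0.3 m: A³/T = 0.1393 — ≈ 0.1395.

y_c = 0.3 m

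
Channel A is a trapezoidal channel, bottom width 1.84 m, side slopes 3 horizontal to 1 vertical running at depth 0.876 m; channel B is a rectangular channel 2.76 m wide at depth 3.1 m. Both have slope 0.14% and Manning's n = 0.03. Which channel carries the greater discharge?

Channel A: With bottom width b = 1.84 m and side slope z = 3: A = (b + zy)y = (1.84 + 3×0.876)×0.876 = 3.914 m²; P = b + 2y√(1+z²) = 1.84 + 2×0.876×3.162 = 7.38 m. Hydraulic radius R = A/P = 3.914/7.38 = 0.5303 m. Q_A = (1/0.03)·3.914·0.5303^(2/3)·√0.0014 = 3.198 m³/s.
Channel B: Flow area A = b·y = 2.76 × 3.1 = 8.556 m². Wetted perimeter P = b + 2y = 2.76 + 2×3.1 = 8.96 m. Hydraulic radius R = A/P = 8.556/8.96 = 0.9549 m. Q_B = (1/0.03)·8.556·0.9549^(2/3)·√0.0014 = 10.35 m³/s.
Q_A = 3.198 m³/s vs Q_B = 10.35 m³/s, so channel B carries more.

channel B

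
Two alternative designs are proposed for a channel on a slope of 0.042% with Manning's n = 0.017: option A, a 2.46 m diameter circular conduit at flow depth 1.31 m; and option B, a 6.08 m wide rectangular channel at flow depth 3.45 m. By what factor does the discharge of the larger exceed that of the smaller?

Channel A: For a circular section of diameter D = 2.46 m at depth y = 1.31 m, the central angle is θ = 2 arccos(1 − 2y/D) = 3.272 rad. Then A = (D²/8)(θ − sin θ) = 2.573 m² and P = Dθ/2 = 4.024 m. Hydraulic radius R = A/P = 2.573/4.024 = 0.6394 m. Q_A = (1/0.017)·2.573·0.6394^(2/3)·√0.00042 = 2.302 m³/s.
Channel B: Flow area A = b·y = 6.08 × 3.45 = 20.98 m². Wetted perimeter P = b + 2y = 6.08 + 2×3.45 = 12.98 m. Hydraulic radius R = A/P = 20.98/12.98 = 1.616 m. Q_B = (1/0.017)·20.98·1.616^(2/3)·√0.00042 = 34.82 m³/s.
The larger discharge is 34.82 m³/s and the smaller is 2.302 m³/s; the ratio is 15.1.

15.1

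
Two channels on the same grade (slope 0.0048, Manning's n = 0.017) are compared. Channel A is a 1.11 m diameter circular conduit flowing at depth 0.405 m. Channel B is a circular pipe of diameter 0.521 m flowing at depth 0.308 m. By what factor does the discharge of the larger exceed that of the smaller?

3.25

Channel A: For a circular section of diameter D = 1.11 m at depth y = 0.405 m, the central angle is θ = 2 arccos(1 − 2y/D) = 2.594 rad. Then A = (D²/8)(θ − sin θ) = 0.3194 m² and P = Dθ/2 = 1.44 m. Hydraulic radius R = A/P = 0.3194/1.44 = 0.2218 m. Q_A = (1/0.017)·0.3194·0.2218^(2/3)·√0.0048 = 0.477 m³/s.
Channel B: For a circular section of diameter D = 0.521 m at depth y = 0.308 m, the central angle is θ = 2 arccos(1 − 2y/D) = 3.508 rad. Then A = (D²/8)(θ − sin θ) = 0.1312 m² and P = Dθ/2 = 0.9139 m. Hydraulic radius R = A/P = 0.1312/0.9139 = 0.1436 m. Q_B = (1/0.017)·0.1312·0.1436^(2/3)·√0.0048 = 0.1466 m³/s.
The larger discharge is 0.477 m³/s and the smaller is 0.1466 m³/s; the ratio is 3.25.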